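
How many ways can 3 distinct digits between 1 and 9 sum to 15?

3 distinct digits from 1–9 sum between 6 and 24.

8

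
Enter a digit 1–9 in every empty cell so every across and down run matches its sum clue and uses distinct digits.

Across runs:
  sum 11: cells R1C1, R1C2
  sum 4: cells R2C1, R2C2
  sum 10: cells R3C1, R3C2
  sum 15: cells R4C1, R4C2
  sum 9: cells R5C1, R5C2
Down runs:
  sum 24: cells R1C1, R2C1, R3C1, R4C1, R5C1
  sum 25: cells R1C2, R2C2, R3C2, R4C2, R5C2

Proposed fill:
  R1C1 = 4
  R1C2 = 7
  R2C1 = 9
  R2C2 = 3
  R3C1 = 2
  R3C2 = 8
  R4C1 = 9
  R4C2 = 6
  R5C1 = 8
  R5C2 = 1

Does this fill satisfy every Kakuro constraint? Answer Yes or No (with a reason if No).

No — the across run R2C1–R2C2 sums to 12, not 4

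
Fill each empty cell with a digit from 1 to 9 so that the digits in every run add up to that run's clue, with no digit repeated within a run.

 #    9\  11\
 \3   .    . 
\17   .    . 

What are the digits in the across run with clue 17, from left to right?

3 in 2 cells must be {1,2}; 17 in 2 cells must be {8,9}.
The 3 across and the 11 down share only 2, so R1C2 = 2.
The 17 across and the 9 down share only 8, so R2C1 = 8.
R2C2 = 17 − 8 = 9 completes the 17 across.
R1C1 = 3 − 2 = 1 completes the 3 across.

8 9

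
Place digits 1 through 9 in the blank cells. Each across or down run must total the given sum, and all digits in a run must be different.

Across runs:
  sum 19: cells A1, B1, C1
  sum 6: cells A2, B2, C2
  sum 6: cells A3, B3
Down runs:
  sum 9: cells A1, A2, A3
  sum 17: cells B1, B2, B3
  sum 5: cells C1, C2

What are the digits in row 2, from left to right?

2 3 1

6 in 3 cells must be {1,2,3}.
Nothing is forced directly, so branch on C1, whose candidates are 2 or 3 or 4. If C1 = 2: then A1 would have to be in {8,9} for the 19 across but in {1,2,3,4,5,6} for the 9 down — contradiction. If C1 = 3: then A1 would have to be in {7,9} for the 19 across but in {1,2,3,4,5,6} for the 9 down — contradiction. So C1 = 4.
Given what's placed, A1 must be 6 to fit the 19 across and 9 down.
B1 = 19 − 10 = 9 completes the 19 across.
C2 = 5 − 4 = 1 completes the 5 down.
A2 = 2: the only remaining digit allowed by both the 6 across and the 9 down.
B2 = 6 − 3 = 3 completes the 6 across.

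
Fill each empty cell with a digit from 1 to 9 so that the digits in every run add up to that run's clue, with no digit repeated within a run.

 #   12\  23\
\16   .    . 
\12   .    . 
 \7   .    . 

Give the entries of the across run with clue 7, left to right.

16 in 2 cells must be {7,9}; 23 in 3 cells must be {6,8,9}.
The 16 across and the 23 down share only 9, so R1C2 = 9.
Given what's placed, R2C2 must be 8 to fit the 12 across and 23 down.
R3C2 = 23 − 17 = 6 completes the 23 down.
R1C1 = 16 − 9 = 7 completes the 16 across.
R2C1 = 12 − 8 = 4 completes the 12 across.
R3C1 = 7 − 6 = 1 completes the 7 across.

1 6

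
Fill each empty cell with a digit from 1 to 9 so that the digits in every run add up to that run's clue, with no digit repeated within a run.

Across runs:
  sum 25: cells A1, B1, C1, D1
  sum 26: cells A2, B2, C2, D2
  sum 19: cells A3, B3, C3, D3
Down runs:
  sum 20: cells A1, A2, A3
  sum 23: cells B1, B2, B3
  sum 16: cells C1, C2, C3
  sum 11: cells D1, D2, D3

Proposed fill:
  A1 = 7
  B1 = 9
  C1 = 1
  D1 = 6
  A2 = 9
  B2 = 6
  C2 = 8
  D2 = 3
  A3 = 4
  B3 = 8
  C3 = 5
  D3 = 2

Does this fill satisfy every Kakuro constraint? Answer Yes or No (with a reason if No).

No — the down run C1–C3 sums to 14, not 16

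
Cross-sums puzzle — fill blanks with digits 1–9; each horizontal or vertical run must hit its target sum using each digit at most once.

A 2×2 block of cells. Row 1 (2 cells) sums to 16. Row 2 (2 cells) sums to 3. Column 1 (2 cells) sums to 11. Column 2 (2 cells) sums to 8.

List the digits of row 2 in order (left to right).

2 1

16 in 2 cells must be {7,9}; 3 in 2 cells must be {1,2}.
The 16 across and the 8 down share only 7, so (1,2) = 7.
The 3 across and the 11 down share only 2, so (2,1) = 2.
(2,2) = 3 − 2 = 1 completes the 3 across.
(1,1) = 16 − 7 = 9 completes the 16 across.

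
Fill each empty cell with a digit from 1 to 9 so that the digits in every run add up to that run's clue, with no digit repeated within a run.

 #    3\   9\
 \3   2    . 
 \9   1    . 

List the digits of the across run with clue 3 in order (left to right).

2 1

3 in 2 cells must be {1,2}.
R1C2 = 3 − 2 = 1 completes the 3 across.
R2C2 = 9 − 1 = 8 completes the 9 across.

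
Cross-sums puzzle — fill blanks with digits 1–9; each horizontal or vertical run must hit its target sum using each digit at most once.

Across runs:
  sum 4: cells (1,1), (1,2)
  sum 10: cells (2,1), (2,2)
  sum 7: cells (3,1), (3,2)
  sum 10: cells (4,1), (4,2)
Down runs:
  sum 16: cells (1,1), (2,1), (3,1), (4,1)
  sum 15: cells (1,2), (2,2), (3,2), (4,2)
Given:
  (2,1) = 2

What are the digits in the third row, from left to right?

4 in 2 cells must be {1,3}.
(2,2) = 10 − 2 = 8 completes the 10 across.
Given what's placed, (1,2) must be 1 to fit the 4 across and 15 down.
(1,1) = 4 − 1 = 3 completes the 4 across.
Nothing is forced directly, so branch on (3,2), whose candidates are 2 or 4. If (3,2) = 4: then (3,1) would have to be in {3} for the 7 across but in {4,5,6,7} for the 16 down — contradiction. So (3,2) = 2.
(3,1) = 7 − 2 = 5 completes the 7 across.
(4,1) = 16 − 10 = 6 completes the 16 down.
(4,2) = 10 − 6 = 4 completes the 10 across.

5 2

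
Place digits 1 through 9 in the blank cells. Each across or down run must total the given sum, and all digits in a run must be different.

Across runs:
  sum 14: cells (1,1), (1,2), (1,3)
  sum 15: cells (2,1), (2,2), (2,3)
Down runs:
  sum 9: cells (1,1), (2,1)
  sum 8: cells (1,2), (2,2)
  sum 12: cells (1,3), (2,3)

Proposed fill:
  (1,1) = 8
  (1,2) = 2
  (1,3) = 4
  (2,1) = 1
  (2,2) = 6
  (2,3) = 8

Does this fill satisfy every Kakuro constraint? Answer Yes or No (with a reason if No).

Yes

Across: 8+2+4=14; 1+6+8=15. Down: 8+1=9; 2+6=8; 4+8=12. No digit repeats within any run.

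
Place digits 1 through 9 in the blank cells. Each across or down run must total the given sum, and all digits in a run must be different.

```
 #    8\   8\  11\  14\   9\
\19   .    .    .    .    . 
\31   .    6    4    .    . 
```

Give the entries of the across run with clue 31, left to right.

R1C2 = 8 − 6 = 2 completes the 8 down.
R1C3 = 11 − 4 = 7 completes the 11 down.
Nothing is forced directly, so branch on R1C4, whose candidates are 5 or 6. If R1C4 = 6: then R2C4 would have to be in {5,7,9} for the 31 across but in {8} for the 14 down — contradiction. So R1C4 = 5.
R1C1 = 1: the only remaining digit allowed by both the 19 across and the 8 down.
R1C5 = 19 − 15 = 4 completes the 19 across.
R2C1 = 8 − 1 = 7 completes the 8 down.
R2C4 = 14 − 5 = 9 completes the 14 down.
R2C5 = 31 − 26 = 5 completes the 31 across.

7 6 4 9 5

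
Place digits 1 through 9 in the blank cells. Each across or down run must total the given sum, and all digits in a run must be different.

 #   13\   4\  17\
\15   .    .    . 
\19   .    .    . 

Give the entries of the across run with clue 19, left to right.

7, 3, 9

4 in 2 cells must be {1,3}; 17 in 2 cells must be {8,9}.
The 19 across and the 4 down share only 3, so R2C2 = 3.
Given what's placed, R2C3 must be 9 to fit the 19 across and 17 down.
R1C2 = 4 − 3 = 1 completes the 4 down.
R1C3 = 17 − 9 = 8 completes the 17 down.
R2C1 = 19 − 12 = 7 completes the 19 across.
R1C1 = 15 − 9 = 6 completes the 15 across.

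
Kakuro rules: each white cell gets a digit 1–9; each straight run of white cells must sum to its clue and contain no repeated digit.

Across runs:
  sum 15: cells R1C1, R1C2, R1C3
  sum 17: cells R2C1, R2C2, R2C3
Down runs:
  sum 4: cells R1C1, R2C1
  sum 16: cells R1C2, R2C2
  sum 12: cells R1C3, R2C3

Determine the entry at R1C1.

4 in 2 cells must be {1,3}; 16 in 2 cells must be {7,9}.
Nothing is forced directly, so branch on R1C1, whose candidates are 1 or 3. If R1C1 = 1: that forces R1C2 = 9, R1C3 = 5, R2C1 = 3, after which R2C2 would have to be in {5,6,8,9} for the 17 across but in {7} for the 16 down — contradiction. So R1C1 = 3.
Given what's placed, R1C2 must be 7 to fit the 15 across and 16 down.
R1C3 = 15 − 10 = 5 completes the 15 across.
R2C1 = 4 − 3 = 1 completes the 4 down.
R2C2 = 16 − 7 = 9 completes the 16 down.
R2C3 = 17 − 10 = 7 completes the 17 across.

3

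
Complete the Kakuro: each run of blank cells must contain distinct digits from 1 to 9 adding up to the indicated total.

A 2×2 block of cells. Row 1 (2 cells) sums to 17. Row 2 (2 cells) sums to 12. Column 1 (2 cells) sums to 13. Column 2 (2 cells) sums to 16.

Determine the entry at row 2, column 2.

17 in 2 cells must be {8,9}; 16 in 2 cells must be {7,9}.
The 17 across and the 16 down share only 9, so (1,2) = 9.
(2,2) = 16 − 9 = 7 completes the 16 down.
(1,1) = 17 − 9 = 8 completes the 17 across.
(2,1) = 12 − 7 = 5 completes the 12 across.

7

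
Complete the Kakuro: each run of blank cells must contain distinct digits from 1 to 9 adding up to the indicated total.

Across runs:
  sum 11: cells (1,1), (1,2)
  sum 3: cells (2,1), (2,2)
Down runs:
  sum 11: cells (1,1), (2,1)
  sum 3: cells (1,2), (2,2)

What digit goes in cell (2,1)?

3 in 2 cells must be {1,2}.
The 11 across and the 3 down share only 2, so (1,2) = 2.
The 3 across and the 11 down share only 2, so (2,1) = 2.
(2,2) = 3 − 2 = 1 completes the 3 across.
(1,1) = 11 − 2 = 9 completes the 11 across.

2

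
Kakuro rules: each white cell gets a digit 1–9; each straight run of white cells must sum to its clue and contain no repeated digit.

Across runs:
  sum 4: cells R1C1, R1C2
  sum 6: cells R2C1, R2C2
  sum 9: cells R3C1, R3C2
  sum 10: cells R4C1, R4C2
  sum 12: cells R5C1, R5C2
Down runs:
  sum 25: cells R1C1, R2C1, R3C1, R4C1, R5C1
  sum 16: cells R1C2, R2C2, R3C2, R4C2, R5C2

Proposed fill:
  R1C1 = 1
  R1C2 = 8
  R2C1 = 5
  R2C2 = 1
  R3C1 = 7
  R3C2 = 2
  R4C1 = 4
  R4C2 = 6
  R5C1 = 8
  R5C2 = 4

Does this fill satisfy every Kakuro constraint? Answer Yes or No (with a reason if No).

No — the down run R1C2–R5C2 sums to 21, not 16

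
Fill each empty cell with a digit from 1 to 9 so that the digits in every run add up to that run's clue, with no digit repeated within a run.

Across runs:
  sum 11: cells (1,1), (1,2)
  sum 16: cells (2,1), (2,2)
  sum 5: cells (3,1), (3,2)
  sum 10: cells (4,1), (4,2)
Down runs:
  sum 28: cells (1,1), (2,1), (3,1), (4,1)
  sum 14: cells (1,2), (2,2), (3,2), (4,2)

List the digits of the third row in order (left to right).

4, 1

16 in 2 cells must be {7,9}.
Only 7 fits (2,2) under both its across sum 16 and down sum 14.
The 5 across and the 28 down share only 4, so (3,1) = 4.
(3,2) = 5 − 4 = 1 completes the 5 across.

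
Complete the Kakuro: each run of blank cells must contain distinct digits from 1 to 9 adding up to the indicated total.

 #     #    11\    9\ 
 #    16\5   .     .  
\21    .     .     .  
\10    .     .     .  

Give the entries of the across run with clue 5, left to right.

16 in 2 cells must be {7,9}.
Only 7 fits R3C1 under both its across sum 10 and down sum 16.
R2C1 = 16 − 7 = 9 completes the 16 down.
Nothing is forced directly, so branch on R2C3, whose candidates are 4 or 5. If R2C3 = 5: that forces R2C2 = 7, R3C2 = 1, after which R3C3 would have to be in {2} for the 10 across but in {1,3} for the 9 down — contradiction. So R2C3 = 4.
R2C2 = 21 − 13 = 8 completes the 21 across.
R3C3 = 2: the only remaining digit allowed by both the 10 across and the 9 down.
R1C3 = 9 − 6 = 3 completes the 9 down.
R3C2 = 10 − 9 = 1 completes the 10 across.
R1C2 = 5 − 3 = 2 completes the 5 across.

2 3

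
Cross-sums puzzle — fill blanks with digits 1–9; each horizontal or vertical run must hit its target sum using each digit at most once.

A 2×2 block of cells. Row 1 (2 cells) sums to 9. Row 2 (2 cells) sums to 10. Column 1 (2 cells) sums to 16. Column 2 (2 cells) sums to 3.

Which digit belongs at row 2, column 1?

16 in 2 cells must be {7,9}; 3 in 2 cells must be {1,2}.
The 9 across and the 16 down share only 7, so (1,1) = 7.
(1,2) = 9 − 7 = 2 completes the 9 across.
(2,1) = 16 − 7 = 9 completes the 16 down.
(2,2) = 10 − 9 = 1 completes the 10 across.

9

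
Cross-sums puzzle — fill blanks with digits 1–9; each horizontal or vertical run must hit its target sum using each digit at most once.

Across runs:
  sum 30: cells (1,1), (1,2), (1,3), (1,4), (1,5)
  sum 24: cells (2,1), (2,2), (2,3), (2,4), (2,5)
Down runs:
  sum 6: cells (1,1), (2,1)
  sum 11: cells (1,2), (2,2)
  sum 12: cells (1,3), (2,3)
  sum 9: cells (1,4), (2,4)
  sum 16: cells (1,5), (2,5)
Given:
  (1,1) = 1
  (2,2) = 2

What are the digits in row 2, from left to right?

16 in 2 cells must be {7,9}.
(1,2) = 11 − 2 = 9 completes the 11 down.
(1,5) = 7: the only remaining digit allowed by both the 30 across and the 16 down.
(2,1) = 6 − 1 = 5 completes the 6 down.
(2,5) = 16 − 7 = 9 completes the 16 down.
(2,3) = 7: the only remaining digit allowed by both the 24 across and the 12 down.
(2,4) = 24 − 23 = 1 completes the 24 across.

5, 2, 7, 1, 9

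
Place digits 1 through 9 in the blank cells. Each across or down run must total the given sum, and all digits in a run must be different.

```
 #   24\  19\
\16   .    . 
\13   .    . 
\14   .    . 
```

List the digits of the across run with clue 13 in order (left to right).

16 in 2 cells must be {7,9}; 24 in 3 cells must be {7,8,9}.
Nothing is forced directly, so branch on R1C1, whose candidates are 7 or 9. If R1C1 = 9: that forces R1C2 = 7, R3C1 = 8, after which R3C2 would have to be in {6} for the 14 across but in {3,4,8,9} for the 19 down — contradiction. So R1C1 = 7.
R1C2 = 16 − 7 = 9 completes the 16 across.
Nothing is forced directly, so branch on R2C1, whose candidates are 8 or 9. If R2C1 = 8: then R2C2 would have to be in {5} for the 13 across but in {2,3,4,6,7,8} for the 19 down — contradiction. So R2C1 = 9.
R2C2 = 13 − 9 = 4 completes the 13 across.
R3C1 = 24 − 16 = 8 completes the 24 down.
R3C2 = 14 − 8 = 6 completes the 14 across.

9, 4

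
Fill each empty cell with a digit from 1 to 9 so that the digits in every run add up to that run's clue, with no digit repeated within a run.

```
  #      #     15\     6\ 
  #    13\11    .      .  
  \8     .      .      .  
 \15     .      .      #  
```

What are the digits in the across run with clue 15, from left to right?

Nothing is forced directly, so branch on R2C1, whose candidates are 4 or 5. If R2C1 = 4: that forces R2C3 = 1, R3C1 = 9, R3C2 = 6, R1C3 = 5, after which R2C2 would have to be in {3} for the 8 across but in {1,2,4,5,7,8} for the 15 down — contradiction. So R2C1 = 5.
R3C1 = 13 − 5 = 8 completes the 13 down.
R3C2 = 15 − 8 = 7 completes the 15 across.
R2C2 = 2: the only remaining digit allowed by both the 8 across and the 15 down.
R2C3 = 8 − 7 = 1 completes the 8 across.
R1C2 = 15 − 9 = 6 completes the 15 down.
R1C3 = 11 − 6 = 5 completes the 11 across.

8 7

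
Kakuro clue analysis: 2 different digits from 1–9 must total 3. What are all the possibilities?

{1,2}

2 distinct digits from 1–9 sum between 3 and 17.
Only one set works: {1,2}.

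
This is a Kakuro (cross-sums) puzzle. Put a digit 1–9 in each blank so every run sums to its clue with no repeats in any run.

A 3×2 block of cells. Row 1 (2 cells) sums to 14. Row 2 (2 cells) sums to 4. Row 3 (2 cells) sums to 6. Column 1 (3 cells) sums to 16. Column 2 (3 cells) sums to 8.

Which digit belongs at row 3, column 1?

4

4 in 2 cells must be {1,3}.
The 14 across and the 8 down share only 5, so (1,2) = 5.
Given what's placed, (2,2) must be 1 to fit the 4 across and 8 down.
(3,2) = 8 − 6 = 2 completes the 8 down.
(1,1) = 14 − 5 = 9 completes the 14 across.
(2,1) = 4 − 1 = 3 completes the 4 across.
(3,1) = 6 − 2 = 4 completes the 6 across.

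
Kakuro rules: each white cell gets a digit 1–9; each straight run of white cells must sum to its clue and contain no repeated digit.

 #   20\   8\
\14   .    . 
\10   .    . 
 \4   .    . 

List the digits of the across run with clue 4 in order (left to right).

3, 1

4 in 2 cells must be {1,3}.
The 14 across and the 8 down share only 5, so R1C2 = 5.
The 4 across and the 20 down share only 3, so R3C1 = 3.
R3C2 = 4 − 3 = 1 completes the 4 across.
R1C1 = 14 − 5 = 9 completes the 14 across.
R2C1 = 20 − 12 = 8 completes the 20 down.
R2C2 = 10 − 8 = 2 completes the 10 across.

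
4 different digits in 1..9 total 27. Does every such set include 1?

Counterexample: {3,7,8,9} sums to 27 without using 1.

No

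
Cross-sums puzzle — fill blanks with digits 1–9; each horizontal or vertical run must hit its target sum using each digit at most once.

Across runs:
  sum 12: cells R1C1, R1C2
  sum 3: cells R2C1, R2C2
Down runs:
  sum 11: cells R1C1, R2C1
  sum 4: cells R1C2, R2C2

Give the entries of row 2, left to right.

3 in 2 cells must be {1,2}; 4 in 2 cells must be {1,3}.
The 12 across and the 4 down share only 3, so R1C2 = 3.
The 3 across and the 11 down share only 2, so R2C1 = 2.
R2C2 = 3 − 2 = 1 completes the 3 across.
R1C1 = 12 − 3 = 9 completes the 12 across.

2 1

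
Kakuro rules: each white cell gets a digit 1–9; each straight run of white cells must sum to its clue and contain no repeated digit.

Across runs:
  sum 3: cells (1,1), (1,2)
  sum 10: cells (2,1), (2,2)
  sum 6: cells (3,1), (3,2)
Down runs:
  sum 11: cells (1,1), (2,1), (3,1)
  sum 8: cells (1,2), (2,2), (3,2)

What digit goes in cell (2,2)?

3 in 2 cells must be {1,2}.
Nothing is forced directly, so branch on (1,1), whose candidates are 1 or 2. If (1,1) = 1: that forces (1,2) = 2, (2,2) = 1, (3,2) = 5, after which (2,1) would have to be in {9} for the 10 across but in {2,3,4,6,7,8} for the 11 down — contradiction. So (1,1) = 2.
(1,2) = 3 − 2 = 1 completes the 3 across.
Nothing is forced directly, so branch on (2,2), whose candidates are 2 or 3 or 4. If (2,2) = 3: then (2,1) would have to be in {7} for the 10 across but in {1,3,4,5,6,8} for the 11 down — contradiction. If (2,2) = 4: that forces (2,1) = 6, after which (3,1) would have to be in {1,2,4,5} for the 6 across but in {3} for the 11 down — contradiction. So (2,2) = 2.
(2,1) = 10 − 2 = 8 completes the 10 across.
(3,1) = 11 − 10 = 1 completes the 11 down.
(3,2) = 6 − 1 = 5 completes the 6 across.

2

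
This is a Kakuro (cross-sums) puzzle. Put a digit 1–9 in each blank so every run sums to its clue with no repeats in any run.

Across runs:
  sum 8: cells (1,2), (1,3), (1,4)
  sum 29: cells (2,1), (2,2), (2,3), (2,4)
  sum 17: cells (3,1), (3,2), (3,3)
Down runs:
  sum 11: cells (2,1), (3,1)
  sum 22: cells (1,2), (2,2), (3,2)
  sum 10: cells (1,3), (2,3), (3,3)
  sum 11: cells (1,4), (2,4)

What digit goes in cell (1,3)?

29 in 4 cells must be {5,7,8,9}.
Only 5 fits (1,2) under both its across sum 8 and down sum 22.
Given what's placed, (1,4) must be 2 to fit the 8 across and 11 down.
(2,4) = 11 − 2 = 9 completes the 11 down.
(1,3) = 8 − 7 = 1 completes the 8 across.

1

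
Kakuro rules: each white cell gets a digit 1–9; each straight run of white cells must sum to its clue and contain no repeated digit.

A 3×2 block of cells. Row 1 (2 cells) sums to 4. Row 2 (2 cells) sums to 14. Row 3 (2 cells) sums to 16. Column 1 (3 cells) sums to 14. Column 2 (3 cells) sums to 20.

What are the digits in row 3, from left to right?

7, 9

4 in 2 cells must be {1,3}; 16 in 2 cells must be {7,9}.
The 4 across and the 20 down share only 3, so (1,2) = 3.
Given what's placed, (3,2) must be 9 to fit the 16 across and 20 down.
(1,1) = 4 − 3 = 1 completes the 4 across.
(2,2) = 20 − 12 = 8 completes the 20 down.
(3,1) = 16 − 9 = 7 completes the 16 across.
(2,1) = 14 − 8 = 6 completes the 14 across.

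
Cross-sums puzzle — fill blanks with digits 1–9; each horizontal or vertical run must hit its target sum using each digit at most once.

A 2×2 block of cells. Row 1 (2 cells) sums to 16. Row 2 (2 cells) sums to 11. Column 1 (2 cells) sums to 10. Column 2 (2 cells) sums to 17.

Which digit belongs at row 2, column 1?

3

16 in 2 cells must be {7,9}; 17 in 2 cells must be {8,9}.
The 16 across and the 17 down share only 9, so (1,2) = 9.
(2,2) = 17 − 9 = 8 completes the 17 down.
(1,1) = 16 − 9 = 7 completes the 16 across.
(2,1) = 11 − 8 = 3 completes the 11 across.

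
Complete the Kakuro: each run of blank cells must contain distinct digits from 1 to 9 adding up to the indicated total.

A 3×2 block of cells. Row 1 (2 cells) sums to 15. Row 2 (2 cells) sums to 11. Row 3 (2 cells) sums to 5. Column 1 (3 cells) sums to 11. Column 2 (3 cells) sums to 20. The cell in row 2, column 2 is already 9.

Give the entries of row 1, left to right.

8, 7

(2,1) = 11 − 9 = 2 completes the 11 across.
No cell is forced outright now. (1,1) can only be 6 or 8 (the digits allowed by both its 15 across and its 11 down). If (1,1) = 6: then (1,2) would have to be in {9} for the 15 across but in {3,4,5,6,7,8} for the 20 down — contradiction. So (1,1) = 8.
(1,2) = 15 − 8 = 7 completes the 15 across.
(3,1) = 11 − 10 = 1 completes the 11 down.
(3,2) = 5 − 1 = 4 completes the 5 across.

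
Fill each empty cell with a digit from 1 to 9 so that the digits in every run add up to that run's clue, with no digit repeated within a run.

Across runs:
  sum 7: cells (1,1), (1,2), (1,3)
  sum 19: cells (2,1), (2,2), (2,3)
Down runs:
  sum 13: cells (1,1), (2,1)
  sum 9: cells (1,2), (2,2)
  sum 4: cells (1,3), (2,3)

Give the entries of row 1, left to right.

4 2 1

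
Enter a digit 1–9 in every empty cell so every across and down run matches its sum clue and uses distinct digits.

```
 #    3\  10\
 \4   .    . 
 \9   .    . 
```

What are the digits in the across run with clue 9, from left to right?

2, 7

4 in 2 cells must be {1,3}; 3 in 2 cells must be {1,2}.
The 4 across and the 3 down share only 1, so R1C1 = 1.
R1C2 = 4 − 1 = 3 completes the 4 across.
R2C1 = 3 − 1 = 2 completes the 3 down.
R2C2 = 9 − 2 = 7 completes the 9 across.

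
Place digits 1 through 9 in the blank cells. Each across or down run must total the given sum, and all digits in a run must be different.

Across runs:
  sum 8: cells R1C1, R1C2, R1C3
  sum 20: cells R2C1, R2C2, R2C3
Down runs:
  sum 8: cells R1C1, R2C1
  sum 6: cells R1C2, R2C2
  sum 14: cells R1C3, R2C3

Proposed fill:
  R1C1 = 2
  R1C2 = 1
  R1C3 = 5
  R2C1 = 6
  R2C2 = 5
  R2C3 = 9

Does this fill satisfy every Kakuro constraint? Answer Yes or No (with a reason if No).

Across: 2+1+5=8; 6+5+9=20. Down: 2+6=8; 1+5=6; 5+9=14. No digit repeats within any run.

Yes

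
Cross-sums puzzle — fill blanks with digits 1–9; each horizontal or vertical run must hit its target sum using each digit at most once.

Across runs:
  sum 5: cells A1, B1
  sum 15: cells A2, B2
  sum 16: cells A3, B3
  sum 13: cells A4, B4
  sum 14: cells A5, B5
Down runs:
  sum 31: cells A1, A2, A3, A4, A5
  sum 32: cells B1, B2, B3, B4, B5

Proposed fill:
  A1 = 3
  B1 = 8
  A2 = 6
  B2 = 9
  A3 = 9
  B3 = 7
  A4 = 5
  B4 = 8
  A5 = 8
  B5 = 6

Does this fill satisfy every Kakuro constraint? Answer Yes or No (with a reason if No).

No — the across run A1–B1 sums to 11, not 5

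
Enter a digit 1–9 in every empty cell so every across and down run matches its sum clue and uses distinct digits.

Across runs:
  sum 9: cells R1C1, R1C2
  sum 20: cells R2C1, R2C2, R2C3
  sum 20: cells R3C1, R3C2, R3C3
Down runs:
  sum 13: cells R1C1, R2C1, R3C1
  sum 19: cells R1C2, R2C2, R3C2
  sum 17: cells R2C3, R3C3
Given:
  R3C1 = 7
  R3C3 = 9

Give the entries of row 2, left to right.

5 7 8

17 in 2 cells must be {8,9}.
R2C3 = 17 − 9 = 8 completes the 17 down.
R3C2 = 20 − 16 = 4 completes the 20 across.
Given what's placed, R2C1 must be 5 to fit the 20 across and 13 down.
R2C2 = 20 − 13 = 7 completes the 20 across.
R1C1 = 13 − 12 = 1 completes the 13 down.
R1C2 = 9 − 1 = 8 completes the 9 across.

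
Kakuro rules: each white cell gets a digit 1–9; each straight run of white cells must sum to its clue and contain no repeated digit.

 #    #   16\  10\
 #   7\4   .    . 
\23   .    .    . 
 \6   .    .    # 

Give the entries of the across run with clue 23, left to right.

6 8 9

4 in 2 cells must be {1,3}; 23 in 3 cells must be {6,8,9}.
The 23 across and the 7 down share only 6, so R2C1 = 6.
R3C1 = 7 − 6 = 1 completes the 7 down.
R3C2 = 6 − 1 = 5 completes the 6 across.
R1C2 = 3: the only remaining digit allowed by both the 4 across and the 16 down.
R1C3 = 4 − 3 = 1 completes the 4 across.
R2C2 = 16 − 8 = 8 completes the 16 down.
R2C3 = 23 − 14 = 9 completes the 23 across.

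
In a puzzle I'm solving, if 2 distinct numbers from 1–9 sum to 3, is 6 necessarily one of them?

No

The only way to make 3 from 2 distinct digits is {1,2}, which does not contain 6.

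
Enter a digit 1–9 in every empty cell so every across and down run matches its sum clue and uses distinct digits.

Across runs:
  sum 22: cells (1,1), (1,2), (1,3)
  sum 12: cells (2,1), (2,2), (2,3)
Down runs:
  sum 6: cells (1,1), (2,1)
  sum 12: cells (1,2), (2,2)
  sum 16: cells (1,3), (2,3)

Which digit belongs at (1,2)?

8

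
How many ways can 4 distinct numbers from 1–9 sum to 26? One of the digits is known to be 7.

4 distinct digits from 1–9 sum between 10 and 30.
Keeping only sets containing 7.
Enumerating: {2,7,8,9}, {4,6,7,9}, {5,6,7,8}.

3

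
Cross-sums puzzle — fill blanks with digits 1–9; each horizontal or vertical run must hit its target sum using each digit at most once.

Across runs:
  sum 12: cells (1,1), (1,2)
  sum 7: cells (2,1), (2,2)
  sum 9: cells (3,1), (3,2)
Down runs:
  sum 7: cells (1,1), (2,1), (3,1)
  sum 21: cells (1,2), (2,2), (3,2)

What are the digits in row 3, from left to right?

7 in 3 cells must be {1,2,4}.
The 12 across and the 7 down share only 4, so (1,1) = 4.
(1,2) = 12 − 4 = 8 completes the 12 across.
Nothing is forced directly, so branch on (2,1), whose candidates are 1 or 2. If (2,1) = 2: then (2,2) would have to be in {5} for the 7 across but in {4,6,7,9} for the 21 down — contradiction. So (2,1) = 1.
(2,2) = 7 − 1 = 6 completes the 7 across.
(3,1) = 7 − 5 = 2 completes the 7 down.
(3,2) = 9 − 2 = 7 completes the 9 across.

2, 7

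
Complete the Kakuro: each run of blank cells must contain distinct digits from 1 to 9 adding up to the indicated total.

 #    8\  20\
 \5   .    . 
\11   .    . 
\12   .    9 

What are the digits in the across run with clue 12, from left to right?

3 9

R3C1 = 12 − 9 = 3 completes the 12 across.
R2C1 = 4: the only remaining digit allowed by both the 11 across and the 8 down.
R2C2 = 11 − 4 = 7 completes the 11 across.
R1C1 = 8 − 7 = 1 completes the 8 down.
R1C2 = 5 − 1 = 4 completes the 5 across.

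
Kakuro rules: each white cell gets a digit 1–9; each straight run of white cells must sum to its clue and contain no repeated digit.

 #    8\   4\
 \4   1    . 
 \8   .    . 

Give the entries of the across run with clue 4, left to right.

4 in 2 cells must be {1,3}.
R1C2 = 4 − 1 = 3 completes the 4 across.
R2C1 = 8 − 1 = 7 completes the 8 down.
R2C2 = 8 − 7 = 1 completes the 8 across.

1 3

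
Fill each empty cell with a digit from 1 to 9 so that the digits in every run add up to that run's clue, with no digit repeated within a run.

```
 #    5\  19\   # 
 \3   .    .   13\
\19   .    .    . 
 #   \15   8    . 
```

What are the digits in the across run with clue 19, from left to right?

4 9 6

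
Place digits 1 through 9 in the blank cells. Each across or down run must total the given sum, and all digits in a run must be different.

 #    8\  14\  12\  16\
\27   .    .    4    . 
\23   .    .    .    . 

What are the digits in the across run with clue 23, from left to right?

16 in 2 cells must be {7,9}.
Given what's placed, R1C1 must be 6 to fit the 27 across and 8 down.
Given what's placed, R1C4 must be 9 to fit the 27 across and 16 down.
R2C1 = 8 − 6 = 2 completes the 8 down.
R2C3 = 12 − 4 = 8 completes the 12 down.
R2C4 = 16 − 9 = 7 completes the 16 down.
R1C2 = 27 − 19 = 8 completes the 27 across.
R2C2 = 23 − 17 = 6 completes the 23 across.

2, 6, 8, 7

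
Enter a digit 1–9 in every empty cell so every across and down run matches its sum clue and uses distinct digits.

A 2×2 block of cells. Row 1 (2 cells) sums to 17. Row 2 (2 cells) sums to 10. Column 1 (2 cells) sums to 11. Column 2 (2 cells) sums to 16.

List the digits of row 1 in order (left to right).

8 9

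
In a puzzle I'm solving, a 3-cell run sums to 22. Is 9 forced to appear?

Every partition of 22 into 3 distinct digits includes 9: {5,8,9}, {6,7,9}.

Yes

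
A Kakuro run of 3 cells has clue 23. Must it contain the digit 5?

The only way to make 23 from 3 distinct digits is {6,8,9}, which does not contain 5.

No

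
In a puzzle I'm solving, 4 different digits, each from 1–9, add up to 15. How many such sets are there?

6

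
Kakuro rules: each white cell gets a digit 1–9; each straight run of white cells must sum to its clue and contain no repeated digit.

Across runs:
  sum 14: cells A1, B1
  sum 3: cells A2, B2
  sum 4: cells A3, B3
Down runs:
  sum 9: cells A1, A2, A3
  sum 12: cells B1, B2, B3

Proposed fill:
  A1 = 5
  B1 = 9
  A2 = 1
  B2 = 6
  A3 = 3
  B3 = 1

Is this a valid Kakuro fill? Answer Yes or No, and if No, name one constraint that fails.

No — the across run A2–B2 sums to 7, not 3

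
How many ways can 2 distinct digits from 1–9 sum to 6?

2

2 distinct digits from 1–9 sum between 3 and 17.
Enumerating: {1,5}, {2,4}.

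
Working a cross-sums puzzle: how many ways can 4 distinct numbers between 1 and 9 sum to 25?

6

4 distinct digits from 1–9 sum between 10 and 30.
Enumerating: {1,7,8,9}, {2,6,8,9}, {3,5,8,9}, {3,6,7,9}, {4,5,7,9}, {4,6,7,8}.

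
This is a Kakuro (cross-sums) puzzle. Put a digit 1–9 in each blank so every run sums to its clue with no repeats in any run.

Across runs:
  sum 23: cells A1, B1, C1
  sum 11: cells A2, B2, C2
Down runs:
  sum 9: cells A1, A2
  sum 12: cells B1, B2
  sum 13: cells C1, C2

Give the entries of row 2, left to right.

23 in 3 cells must be {6,8,9}.
Nothing is forced directly, so branch on A1, whose candidates are 6 or 8. If A1 = 6: that forces A2 = 3, B2 = 7, after which C2 would have to be in {1} for the 11 across but in {4,5,6,7,8,9} for the 13 down — contradiction. So A1 = 8.
Given what's placed, B1 must be 9 to fit the 23 across and 12 down.
C1 = 23 − 17 = 6 completes the 23 across.
A2 = 9 − 8 = 1 completes the 9 down.
B2 = 12 − 9 = 3 completes the 12 down.
C2 = 11 − 4 = 7 completes the 11 across.

1 3 7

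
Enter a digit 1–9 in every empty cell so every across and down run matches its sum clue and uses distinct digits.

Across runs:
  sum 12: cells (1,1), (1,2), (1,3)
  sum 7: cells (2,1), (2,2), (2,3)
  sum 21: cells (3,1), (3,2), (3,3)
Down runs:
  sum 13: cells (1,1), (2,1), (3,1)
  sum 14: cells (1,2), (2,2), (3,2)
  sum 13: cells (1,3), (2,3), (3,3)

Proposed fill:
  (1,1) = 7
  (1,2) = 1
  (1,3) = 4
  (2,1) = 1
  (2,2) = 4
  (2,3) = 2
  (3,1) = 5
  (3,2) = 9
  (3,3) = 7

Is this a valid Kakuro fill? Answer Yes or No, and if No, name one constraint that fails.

Yes

Across: 7+1+4=12; 1+4+2=7; 5+9+7=21. Down: 7+1+5=13; 1+4+9=14; 4+2+7=13. No digit repeats within any run.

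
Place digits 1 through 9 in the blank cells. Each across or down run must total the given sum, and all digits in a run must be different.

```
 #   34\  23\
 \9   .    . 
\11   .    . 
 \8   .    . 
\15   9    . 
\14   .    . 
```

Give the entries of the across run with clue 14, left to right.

6, 8

34 in 5 cells must be {4,6,7,8,9}.
R4C2 = 15 − 9 = 6 completes the 15 across.
No cell is forced outright now. R5C1 can only be 6 or 8 (the digits allowed by both its 14 across and its 34 down). If R5C1 = 8: then R5C2 would have to be in {6} for the 14 across but in {1,2,3,4,5,7,8,9} for the 23 down — contradiction. So R5C1 = 6.
Given what's placed, R3C1 must be 7 to fit the 8 across and 34 down.
R3C2 = 8 − 7 = 1 completes the 8 across.
R5C2 = 14 − 6 = 8 completes the 14 across.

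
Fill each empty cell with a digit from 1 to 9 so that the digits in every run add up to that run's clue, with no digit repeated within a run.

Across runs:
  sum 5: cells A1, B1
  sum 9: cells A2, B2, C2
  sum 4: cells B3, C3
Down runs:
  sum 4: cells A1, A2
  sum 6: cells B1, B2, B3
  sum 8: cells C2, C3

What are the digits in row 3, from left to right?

4 in 2 cells must be {1,3}; 6 in 3 cells must be {1,2,3}.
Nothing is forced directly, so branch on A1, whose candidates are 1 or 3. If A1 = 1: then B1 would have to be in {4} for the 5 across but in {1,2,3} for the 6 down — contradiction. So A1 = 3.
B1 = 5 − 3 = 2 completes the 5 across.
A2 = 4 − 3 = 1 completes the 4 down.
B2 = 3: the only remaining digit allowed by both the 9 across and the 6 down.
C2 = 9 − 4 = 5 completes the 9 across.
B3 = 6 − 5 = 1 completes the 6 down.
C3 = 4 − 1 = 3 completes the 4 across.

1 3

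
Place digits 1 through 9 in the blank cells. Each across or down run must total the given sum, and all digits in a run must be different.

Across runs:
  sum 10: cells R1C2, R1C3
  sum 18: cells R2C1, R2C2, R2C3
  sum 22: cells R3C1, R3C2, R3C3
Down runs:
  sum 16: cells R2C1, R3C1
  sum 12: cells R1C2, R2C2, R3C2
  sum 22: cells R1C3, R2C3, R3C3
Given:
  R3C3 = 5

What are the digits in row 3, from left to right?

9, 8, 5

16 in 2 cells must be {7,9}.
R3C1 = 9: the only remaining digit allowed by both the 22 across and the 16 down.
R3C2 = 22 − 14 = 8 completes the 22 across.
R2C1 = 16 − 9 = 7 completes the 16 down.
Given what's placed, R2C2 must be 3 to fit the 18 across and 12 down.
R2C3 = 18 − 10 = 8 completes the 18 across.
R1C2 = 12 − 11 = 1 completes the 12 down.
R1C3 = 10 − 1 = 9 completes the 10 across.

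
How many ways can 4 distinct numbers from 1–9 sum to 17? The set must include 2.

4 distinct digits from 1–9 sum between 10 and 30.
Keeping only sets containing 2.
Enumerating: {1,2,5,9}, {1,2,6,8}, {2,3,4,8}, {2,3,5,7}, {2,4,5,6}.

5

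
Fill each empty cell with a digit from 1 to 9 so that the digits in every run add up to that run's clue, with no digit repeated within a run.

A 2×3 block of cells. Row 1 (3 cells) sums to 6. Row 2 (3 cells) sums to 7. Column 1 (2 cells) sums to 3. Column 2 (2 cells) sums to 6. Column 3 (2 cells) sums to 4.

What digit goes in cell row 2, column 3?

6 in 3 cells must be {1,2,3}; 7 in 3 cells must be {1,2,4}; 3 in 2 cells must be {1,2}.
The 7 across and the 4 down share only 1, so (2,3) = 1.
(1,3) = 4 − 1 = 3 completes the 4 down.
Given what's placed, (2,1) must be 2 to fit the 7 across and 3 down.
(2,2) = 7 − 3 = 4 completes the 7 across.
(1,1) = 3 − 2 = 1 completes the 3 down.
(1,2) = 6 − 4 = 2 completes the 6 across.

1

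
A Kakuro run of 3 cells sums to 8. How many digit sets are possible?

3 distinct digits from 1–9 sum between 6 and 24.
Enumerating: {1,2,5}, {1,3,4}.

2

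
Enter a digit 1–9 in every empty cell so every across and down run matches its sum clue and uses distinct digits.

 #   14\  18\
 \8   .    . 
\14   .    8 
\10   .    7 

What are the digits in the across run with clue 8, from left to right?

5, 3

R1C2 = 18 − 15 = 3 completes the 18 down.
R2C1 = 14 − 8 = 6 completes the 14 across.
R3C1 = 10 − 7 = 3 completes the 10 across.
R1C1 = 8 − 3 = 5 completes the 8 across.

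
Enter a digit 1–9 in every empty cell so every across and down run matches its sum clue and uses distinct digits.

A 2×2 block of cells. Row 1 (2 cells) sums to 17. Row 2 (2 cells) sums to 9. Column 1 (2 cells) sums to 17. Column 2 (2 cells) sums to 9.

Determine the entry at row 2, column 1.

8

17 in 2 cells must be {8,9}.
The 17 across and the 9 down share only 8, so (1,2) = 8.
The 9 across and the 17 down share only 8, so (2,1) = 8.
(2,2) = 9 − 8 = 1 completes the 9 across.
(1,1) = 17 − 8 = 9 completes the 17 across.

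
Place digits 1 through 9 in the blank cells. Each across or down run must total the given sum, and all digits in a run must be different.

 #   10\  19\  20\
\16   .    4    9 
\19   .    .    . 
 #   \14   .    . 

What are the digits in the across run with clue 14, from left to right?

R1C1 = 16 − 13 = 3 completes the 16 across.
R2C1 = 10 − 3 = 7 completes the 10 down.
No cell is forced outright now. R2C2 can only be 8 or 9 (the digits allowed by both its 19 across and its 19 down). If R2C2 = 8: that forces R2C3 = 4, after which R3C2 would have to be in {5,6,8,9} for the 14 across but in {7} for the 19 down — contradiction. So R2C2 = 9.
R2C3 = 19 − 16 = 3 completes the 19 across.
R3C2 = 19 − 13 = 6 completes the 19 down.
R3C3 = 14 − 6 = 8 completes the 14 across.

6, 8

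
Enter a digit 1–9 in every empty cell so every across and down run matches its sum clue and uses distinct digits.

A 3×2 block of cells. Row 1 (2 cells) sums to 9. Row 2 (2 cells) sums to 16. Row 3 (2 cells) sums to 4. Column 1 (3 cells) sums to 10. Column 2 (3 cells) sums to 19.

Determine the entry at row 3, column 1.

1

16 in 2 cells must be {7,9}; 4 in 2 cells must be {1,3}.
The 16 across and the 10 down share only 7, so (2,1) = 7.
(2,2) = 16 − 7 = 9 completes the 16 across.
Given what's placed, (3,1) must be 1 to fit the 4 across and 10 down.
(3,2) = 4 − 1 = 3 completes the 4 across.
(1,1) = 10 − 8 = 2 completes the 10 down.
(1,2) = 9 − 2 = 7 completes the 9 across.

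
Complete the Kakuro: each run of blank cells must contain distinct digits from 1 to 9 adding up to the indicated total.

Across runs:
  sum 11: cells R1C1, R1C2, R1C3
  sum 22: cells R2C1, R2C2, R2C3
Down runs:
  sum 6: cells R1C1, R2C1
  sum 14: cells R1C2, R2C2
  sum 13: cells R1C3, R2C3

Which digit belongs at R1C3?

4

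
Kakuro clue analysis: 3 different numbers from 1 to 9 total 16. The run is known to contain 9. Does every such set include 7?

Counterexample: {1,6,9} sums to 16 under that restriction without using 7.

No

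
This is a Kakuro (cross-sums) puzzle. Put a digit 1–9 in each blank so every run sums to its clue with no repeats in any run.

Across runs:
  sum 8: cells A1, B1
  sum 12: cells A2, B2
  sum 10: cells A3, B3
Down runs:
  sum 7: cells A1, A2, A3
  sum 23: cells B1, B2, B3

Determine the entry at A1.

7 in 3 cells must be {1,2,4}; 23 in 3 cells must be {6,8,9}.
The 8 across and the 23 down share only 6, so B1 = 6.
The 12 across and the 7 down share only 4, so A2 = 4.
B2 = 12 − 4 = 8 completes the 12 across.
B3 = 23 − 14 = 9 completes the 23 down.
A1 = 8 − 6 = 2 completes the 8 across.
A3 = 10 − 9 = 1 completes the 10 across.

2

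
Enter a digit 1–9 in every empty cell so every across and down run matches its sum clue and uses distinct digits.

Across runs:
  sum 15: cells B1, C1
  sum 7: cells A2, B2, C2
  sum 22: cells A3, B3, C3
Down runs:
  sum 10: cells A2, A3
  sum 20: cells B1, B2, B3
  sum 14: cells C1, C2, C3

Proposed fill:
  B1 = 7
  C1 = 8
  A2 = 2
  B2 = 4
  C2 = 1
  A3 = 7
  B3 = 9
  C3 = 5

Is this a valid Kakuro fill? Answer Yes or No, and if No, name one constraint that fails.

No — the down run A2–A3 sums to 9, not 10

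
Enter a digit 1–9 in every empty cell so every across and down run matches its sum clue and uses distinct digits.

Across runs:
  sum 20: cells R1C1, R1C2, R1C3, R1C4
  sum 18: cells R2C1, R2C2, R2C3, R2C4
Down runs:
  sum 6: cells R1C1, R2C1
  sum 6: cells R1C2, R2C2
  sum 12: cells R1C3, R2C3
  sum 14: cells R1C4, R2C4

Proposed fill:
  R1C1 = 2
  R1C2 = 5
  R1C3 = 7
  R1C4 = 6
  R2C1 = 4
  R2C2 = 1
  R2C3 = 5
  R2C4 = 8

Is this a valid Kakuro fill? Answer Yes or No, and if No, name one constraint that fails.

Across: 2+5+7+6=20; 4+1+5+8=18. Down: 2+4=6; 5+1=6; 7+5=12; 6+8=14. No digit repeats within any run.

Yes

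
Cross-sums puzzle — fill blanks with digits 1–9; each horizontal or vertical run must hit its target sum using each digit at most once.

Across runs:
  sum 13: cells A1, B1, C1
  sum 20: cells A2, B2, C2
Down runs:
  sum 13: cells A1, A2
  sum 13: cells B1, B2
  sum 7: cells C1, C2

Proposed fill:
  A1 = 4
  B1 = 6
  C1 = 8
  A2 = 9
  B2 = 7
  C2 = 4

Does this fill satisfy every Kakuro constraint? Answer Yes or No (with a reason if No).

No — the across run A1–C1 sums to 18, not 13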